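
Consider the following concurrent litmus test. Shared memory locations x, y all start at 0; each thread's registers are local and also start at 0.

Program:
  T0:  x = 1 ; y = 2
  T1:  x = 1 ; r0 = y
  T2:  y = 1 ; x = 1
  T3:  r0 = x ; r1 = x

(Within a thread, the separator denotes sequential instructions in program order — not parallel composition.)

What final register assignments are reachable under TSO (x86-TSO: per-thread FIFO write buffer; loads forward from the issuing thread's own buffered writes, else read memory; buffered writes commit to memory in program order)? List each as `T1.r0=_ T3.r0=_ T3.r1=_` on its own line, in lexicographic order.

T1.r0=0 T3.r0=0 T3.r1=0
T1.r0=0 T3.r0=0 T3.r1=1
T1.r0=0 T3.r0=1 T3.r1=1
T1.r0=1 T3.r0=0 T3.r1=0
T1.r0=1 T3.r0=0 T3.r1=1
T1.r0=1 T3.r0=1 T3.r1=1
T1.r0=2 T3.r0=0 T3.r1=0
T1.r0=2 T3.r0=0 T3.r1=1
T1.r0=2 T3.r0=1 T3.r1=1

outcome vector order: (T1.r0,T3.r0,T3.r1)
|TSO outcomes| = 9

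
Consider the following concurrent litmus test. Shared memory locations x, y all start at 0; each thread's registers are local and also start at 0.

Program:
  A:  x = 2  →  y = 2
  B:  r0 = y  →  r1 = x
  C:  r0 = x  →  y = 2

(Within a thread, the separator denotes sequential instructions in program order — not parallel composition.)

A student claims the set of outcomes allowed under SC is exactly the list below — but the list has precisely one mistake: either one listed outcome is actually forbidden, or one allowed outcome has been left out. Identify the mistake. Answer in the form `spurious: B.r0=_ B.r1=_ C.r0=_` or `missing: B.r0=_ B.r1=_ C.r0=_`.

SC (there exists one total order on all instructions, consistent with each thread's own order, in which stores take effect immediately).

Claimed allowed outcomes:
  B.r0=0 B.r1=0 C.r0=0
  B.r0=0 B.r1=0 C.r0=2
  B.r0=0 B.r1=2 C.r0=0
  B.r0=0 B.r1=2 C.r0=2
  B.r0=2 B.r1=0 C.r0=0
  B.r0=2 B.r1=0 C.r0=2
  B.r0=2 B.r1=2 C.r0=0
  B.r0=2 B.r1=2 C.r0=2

outcome vector order: (B.r0,B.r1,C.r0)
[SC] allowed = {0/0/0, 0/0/2, 0/2/0, 0/2/2, 2/0/0, 2/2/0, 2/2/2}
claimed∖SC = {2/0/2}

spurious: B.r0=2 B.r1=0 C.r0=2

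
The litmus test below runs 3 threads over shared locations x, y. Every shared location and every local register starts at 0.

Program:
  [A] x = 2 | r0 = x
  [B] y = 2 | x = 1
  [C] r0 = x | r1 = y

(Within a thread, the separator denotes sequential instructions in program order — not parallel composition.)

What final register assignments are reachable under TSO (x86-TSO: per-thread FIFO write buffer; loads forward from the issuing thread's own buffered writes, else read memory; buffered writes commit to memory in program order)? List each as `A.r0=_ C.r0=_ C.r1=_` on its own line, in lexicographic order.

A.r0=1 C.r0=0 C.r1=0
A.r0=1 C.r0=0 C.r1=2
A.r0=1 C.r0=1 C.r1=2
A.r0=1 C.r0=2 C.r1=0
A.r0=1 C.r0=2 C.r1=2
A.r0=2 C.r0=0 C.r1=0
A.r0=2 C.r0=0 C.r1=2
A.r0=2 C.r0=1 C.r1=2
A.r0=2 C.r0=2 C.r1=0
A.r0=2 C.r0=2 C.r1=2

outcome vector order: (A.r0,C.r0,C.r1)
|TSO outcomes| = 10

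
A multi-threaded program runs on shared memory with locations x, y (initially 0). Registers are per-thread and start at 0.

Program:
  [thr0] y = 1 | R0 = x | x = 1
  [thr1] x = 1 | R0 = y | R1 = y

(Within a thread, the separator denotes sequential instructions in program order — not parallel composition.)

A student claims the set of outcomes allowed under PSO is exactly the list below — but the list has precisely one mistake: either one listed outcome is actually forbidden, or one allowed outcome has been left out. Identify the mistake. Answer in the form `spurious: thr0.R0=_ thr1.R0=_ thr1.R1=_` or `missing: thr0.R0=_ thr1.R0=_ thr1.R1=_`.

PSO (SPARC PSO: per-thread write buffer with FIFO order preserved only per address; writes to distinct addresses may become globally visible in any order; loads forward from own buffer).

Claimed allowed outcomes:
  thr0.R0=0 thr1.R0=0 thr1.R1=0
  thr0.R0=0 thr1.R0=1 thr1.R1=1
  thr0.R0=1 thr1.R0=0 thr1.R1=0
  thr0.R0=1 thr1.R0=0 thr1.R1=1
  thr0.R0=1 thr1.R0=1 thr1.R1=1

missing: thr0.R0=0 thr1.R0=0 thr1.R1=1

outcome vector order: (thr0.R0,thr1.R0,thr1.R1)
[PSO] allowed = {000; 001; 011; 100; 101; 111}
PSO∖claimed = {001}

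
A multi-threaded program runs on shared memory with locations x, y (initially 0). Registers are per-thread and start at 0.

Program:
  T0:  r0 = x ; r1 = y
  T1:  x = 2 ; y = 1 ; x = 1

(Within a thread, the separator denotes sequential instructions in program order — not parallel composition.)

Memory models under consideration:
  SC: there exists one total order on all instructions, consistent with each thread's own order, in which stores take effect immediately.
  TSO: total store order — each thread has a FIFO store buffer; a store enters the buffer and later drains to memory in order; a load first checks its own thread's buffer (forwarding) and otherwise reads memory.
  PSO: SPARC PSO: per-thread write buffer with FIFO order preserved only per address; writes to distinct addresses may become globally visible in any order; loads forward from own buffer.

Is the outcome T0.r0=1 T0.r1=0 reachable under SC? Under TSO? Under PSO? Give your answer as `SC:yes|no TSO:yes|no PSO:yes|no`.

outcome vector order: (T0.r0,T0.r1)
SC (5): 00, 01, 11, 20, 21
TSO (5): 00, 01, 11, 20, 21
PSO (6): 00, 01, 10, 11, 20, 21
target 10 ∈ {PSO}

SC:no TSO:no PSO:yes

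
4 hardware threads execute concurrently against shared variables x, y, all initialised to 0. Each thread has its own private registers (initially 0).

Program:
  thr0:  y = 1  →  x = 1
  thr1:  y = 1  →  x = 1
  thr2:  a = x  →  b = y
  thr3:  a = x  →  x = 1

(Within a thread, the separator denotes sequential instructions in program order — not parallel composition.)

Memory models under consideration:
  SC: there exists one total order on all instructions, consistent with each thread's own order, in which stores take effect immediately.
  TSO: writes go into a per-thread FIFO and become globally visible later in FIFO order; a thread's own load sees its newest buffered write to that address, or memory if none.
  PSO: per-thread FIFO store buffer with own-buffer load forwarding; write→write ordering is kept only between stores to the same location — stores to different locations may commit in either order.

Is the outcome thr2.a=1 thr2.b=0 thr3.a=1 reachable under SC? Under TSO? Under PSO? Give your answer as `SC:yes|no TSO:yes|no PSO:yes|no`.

SC:no TSO:no PSO:yes

outcome vector order: (thr2.a,thr2.b,thr3.a)
[SC] allowed = {0/0/0; 0/0/1; 0/1/0; 0/1/1; 1/0/0; 1/1/0; 1/1/1}
[TSO] allowed = {0/0/0; 0/0/1; 0/1/0; 0/1/1; 1/0/0; 1/1/0; 1/1/1}
[PSO] allowed = {0/0/0; 0/0/1; 0/1/0; 0/1/1; 1/0/0; 1/0/1; 1/1/0; 1/1/1}
target 1/0/1 ∈ {PSO}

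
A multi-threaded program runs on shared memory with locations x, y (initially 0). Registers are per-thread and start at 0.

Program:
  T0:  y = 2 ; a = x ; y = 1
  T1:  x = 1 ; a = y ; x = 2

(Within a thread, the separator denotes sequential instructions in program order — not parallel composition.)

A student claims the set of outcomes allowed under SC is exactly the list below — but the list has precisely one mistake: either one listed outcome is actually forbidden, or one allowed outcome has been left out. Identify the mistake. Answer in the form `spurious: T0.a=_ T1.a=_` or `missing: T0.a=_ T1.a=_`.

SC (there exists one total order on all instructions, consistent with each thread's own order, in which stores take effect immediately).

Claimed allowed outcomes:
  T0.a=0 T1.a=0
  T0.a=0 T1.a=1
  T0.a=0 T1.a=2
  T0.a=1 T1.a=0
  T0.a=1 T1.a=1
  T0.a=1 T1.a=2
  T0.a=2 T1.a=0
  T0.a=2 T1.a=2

spurious: T0.a=0 T1.a=0

outcome vector order: (T0.a,T1.a)
SC: 7 outcomes — {0/1; 0/2; 1/0; 1/1; 1/2; 2/0; 2/2}
claimed∖SC = {0/0}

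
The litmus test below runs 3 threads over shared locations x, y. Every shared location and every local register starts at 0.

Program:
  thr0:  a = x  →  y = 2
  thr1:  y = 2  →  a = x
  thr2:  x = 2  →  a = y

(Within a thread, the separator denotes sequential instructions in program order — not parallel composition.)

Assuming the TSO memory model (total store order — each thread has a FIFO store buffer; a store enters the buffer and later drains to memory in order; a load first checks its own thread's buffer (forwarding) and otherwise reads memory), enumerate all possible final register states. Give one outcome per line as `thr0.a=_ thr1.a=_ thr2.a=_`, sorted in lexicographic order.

outcome vector order: (thr0.a,thr1.a,thr2.a)
|TSO outcomes| = 8

thr0.a=0 thr1.a=0 thr2.a=0
thr0.a=0 thr1.a=0 thr2.a=2
thr0.a=0 thr1.a=2 thr2.a=0
thr0.a=0 thr1.a=2 thr2.a=2
thr0.a=2 thr1.a=0 thr2.a=0
thr0.a=2 thr1.a=0 thr2.a=2
thr0.a=2 thr1.a=2 thr2.a=0
thr0.a=2 thr1.a=2 thr2.a=2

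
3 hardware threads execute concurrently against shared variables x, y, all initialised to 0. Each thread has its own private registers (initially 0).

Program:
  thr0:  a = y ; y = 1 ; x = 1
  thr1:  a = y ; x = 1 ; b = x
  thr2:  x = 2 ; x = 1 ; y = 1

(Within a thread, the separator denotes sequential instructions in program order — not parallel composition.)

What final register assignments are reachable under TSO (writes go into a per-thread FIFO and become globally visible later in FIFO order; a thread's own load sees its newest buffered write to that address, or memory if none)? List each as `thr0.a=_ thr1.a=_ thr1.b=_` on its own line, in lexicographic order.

outcome vector order: (thr0.a,thr1.a,thr1.b)
|TSO outcomes| = 7

thr0.a=0 thr1.a=0 thr1.b=1
thr0.a=0 thr1.a=0 thr1.b=2
thr0.a=0 thr1.a=1 thr1.b=1
thr0.a=0 thr1.a=1 thr1.b=2
thr0.a=1 thr1.a=0 thr1.b=1
thr0.a=1 thr1.a=0 thr1.b=2
thr0.a=1 thr1.a=1 thr1.b=1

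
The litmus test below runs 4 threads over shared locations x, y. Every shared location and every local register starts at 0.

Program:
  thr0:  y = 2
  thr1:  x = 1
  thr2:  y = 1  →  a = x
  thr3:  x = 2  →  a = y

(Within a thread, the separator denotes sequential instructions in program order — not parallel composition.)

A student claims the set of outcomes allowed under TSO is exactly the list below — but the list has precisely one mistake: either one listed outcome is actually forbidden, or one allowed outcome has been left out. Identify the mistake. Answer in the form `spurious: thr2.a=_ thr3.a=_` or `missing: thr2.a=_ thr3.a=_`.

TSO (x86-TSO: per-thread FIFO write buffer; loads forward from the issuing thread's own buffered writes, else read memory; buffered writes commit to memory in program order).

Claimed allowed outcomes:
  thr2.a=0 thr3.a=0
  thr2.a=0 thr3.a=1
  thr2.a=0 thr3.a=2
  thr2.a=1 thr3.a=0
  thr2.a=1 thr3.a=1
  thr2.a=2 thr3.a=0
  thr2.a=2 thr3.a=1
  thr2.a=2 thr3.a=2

missing: thr2.a=1 thr3.a=2

outcome vector order: (thr2.a,thr3.a)
TSO: 9 outcomes — {(0,0); (0,1); (0,2); (1,0); (1,1); (1,2); (2,0); (2,1); (2,2)}
TSO∖claimed = {(1,2)}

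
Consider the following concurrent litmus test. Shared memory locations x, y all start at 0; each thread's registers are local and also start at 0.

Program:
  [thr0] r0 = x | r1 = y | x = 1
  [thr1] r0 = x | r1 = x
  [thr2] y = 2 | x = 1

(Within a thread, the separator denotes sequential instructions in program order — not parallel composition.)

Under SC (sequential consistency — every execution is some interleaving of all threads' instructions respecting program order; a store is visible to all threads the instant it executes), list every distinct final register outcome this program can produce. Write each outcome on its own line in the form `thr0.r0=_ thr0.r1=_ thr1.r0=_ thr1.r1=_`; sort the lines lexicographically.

outcome vector order: (thr0.r0,thr0.r1,thr1.r0,thr1.r1)
|SC outcomes| = 9

thr0.r0=0 thr0.r1=0 thr1.r0=0 thr1.r1=0
thr0.r0=0 thr0.r1=0 thr1.r0=0 thr1.r1=1
thr0.r0=0 thr0.r1=0 thr1.r0=1 thr1.r1=1
thr0.r0=0 thr0.r1=2 thr1.r0=0 thr1.r1=0
thr0.r0=0 thr0.r1=2 thr1.r0=0 thr1.r1=1
thr0.r0=0 thr0.r1=2 thr1.r0=1 thr1.r1=1
thr0.r0=1 thr0.r1=2 thr1.r0=0 thr1.r1=0
thr0.r0=1 thr0.r1=2 thr1.r0=0 thr1.r1=1
thr0.r0=1 thr0.r1=2 thr1.r0=1 thr1.r1=1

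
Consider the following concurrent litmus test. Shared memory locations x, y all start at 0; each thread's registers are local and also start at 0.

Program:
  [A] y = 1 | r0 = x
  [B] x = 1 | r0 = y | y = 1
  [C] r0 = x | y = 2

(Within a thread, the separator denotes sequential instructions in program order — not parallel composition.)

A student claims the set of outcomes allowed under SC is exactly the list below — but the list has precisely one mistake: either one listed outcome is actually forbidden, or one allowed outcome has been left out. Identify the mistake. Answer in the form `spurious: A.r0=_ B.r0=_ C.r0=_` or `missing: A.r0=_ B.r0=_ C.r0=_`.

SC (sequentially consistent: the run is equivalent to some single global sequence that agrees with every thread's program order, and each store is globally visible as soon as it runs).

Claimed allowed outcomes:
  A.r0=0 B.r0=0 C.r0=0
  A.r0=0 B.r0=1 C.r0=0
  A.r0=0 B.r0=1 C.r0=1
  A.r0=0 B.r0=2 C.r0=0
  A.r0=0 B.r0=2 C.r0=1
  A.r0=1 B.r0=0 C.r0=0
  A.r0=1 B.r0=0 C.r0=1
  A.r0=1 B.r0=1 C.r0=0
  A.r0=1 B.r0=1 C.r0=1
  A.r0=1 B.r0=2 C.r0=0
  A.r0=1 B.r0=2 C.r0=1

outcome vector order: (A.r0,B.r0,C.r0)
SC (10): (0,1,0), (0,1,1), (0,2,0), (0,2,1), (1,0,0), (1,0,1), (1,1,0), (1,1,1), (1,2,0), (1,2,1)
claimed∖SC = {(0,0,0)}

spurious: A.r0=0 B.r0=0 C.r0=0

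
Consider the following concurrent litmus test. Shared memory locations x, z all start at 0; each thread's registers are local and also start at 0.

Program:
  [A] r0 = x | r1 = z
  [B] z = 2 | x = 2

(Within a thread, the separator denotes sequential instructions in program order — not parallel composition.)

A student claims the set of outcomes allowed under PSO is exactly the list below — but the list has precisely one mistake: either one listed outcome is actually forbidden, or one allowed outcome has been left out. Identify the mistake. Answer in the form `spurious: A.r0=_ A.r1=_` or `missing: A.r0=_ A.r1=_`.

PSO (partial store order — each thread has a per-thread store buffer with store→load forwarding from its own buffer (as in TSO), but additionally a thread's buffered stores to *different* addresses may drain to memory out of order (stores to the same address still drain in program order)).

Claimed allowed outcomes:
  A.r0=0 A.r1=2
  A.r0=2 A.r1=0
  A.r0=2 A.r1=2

missing: A.r0=0 A.r1=0

outcome vector order: (A.r0,A.r1)
under PSO → (0,0); (0,2); (2,0); (2,2)
PSO∖claimed = {(0,0)}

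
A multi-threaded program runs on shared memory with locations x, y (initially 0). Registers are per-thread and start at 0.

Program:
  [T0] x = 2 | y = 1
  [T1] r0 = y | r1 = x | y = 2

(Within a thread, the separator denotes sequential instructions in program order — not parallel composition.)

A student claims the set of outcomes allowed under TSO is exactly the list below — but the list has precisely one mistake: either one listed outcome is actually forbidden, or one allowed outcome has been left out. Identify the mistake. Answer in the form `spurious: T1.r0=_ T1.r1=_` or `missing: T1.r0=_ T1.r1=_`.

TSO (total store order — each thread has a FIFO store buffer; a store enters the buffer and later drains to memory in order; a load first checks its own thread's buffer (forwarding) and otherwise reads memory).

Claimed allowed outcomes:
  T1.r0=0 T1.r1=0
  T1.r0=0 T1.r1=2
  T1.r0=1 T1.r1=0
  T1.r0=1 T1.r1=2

outcome vector order: (T1.r0,T1.r1)
TSO: 3 outcomes — {00; 02; 12}
claimed∖TSO = {10}

spurious: T1.r0=1 T1.r1=0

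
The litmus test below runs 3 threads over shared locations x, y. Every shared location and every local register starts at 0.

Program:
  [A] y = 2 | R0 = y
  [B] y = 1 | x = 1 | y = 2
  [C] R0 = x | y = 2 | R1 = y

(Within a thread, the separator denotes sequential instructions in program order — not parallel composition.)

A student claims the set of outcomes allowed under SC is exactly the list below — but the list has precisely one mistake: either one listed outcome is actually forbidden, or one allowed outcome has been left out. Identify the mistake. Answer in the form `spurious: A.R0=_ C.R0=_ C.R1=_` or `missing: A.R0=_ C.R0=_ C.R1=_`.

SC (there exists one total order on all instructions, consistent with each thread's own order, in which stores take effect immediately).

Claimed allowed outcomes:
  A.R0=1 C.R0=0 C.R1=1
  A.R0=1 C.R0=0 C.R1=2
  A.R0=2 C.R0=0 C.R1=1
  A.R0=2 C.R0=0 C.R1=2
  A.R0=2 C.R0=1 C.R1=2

outcome vector order: (A.R0,C.R0,C.R1)
under SC → 101 102 112 201 202 212
SC∖claimed = {112}

missing: A.R0=1 C.R0=1 C.R1=2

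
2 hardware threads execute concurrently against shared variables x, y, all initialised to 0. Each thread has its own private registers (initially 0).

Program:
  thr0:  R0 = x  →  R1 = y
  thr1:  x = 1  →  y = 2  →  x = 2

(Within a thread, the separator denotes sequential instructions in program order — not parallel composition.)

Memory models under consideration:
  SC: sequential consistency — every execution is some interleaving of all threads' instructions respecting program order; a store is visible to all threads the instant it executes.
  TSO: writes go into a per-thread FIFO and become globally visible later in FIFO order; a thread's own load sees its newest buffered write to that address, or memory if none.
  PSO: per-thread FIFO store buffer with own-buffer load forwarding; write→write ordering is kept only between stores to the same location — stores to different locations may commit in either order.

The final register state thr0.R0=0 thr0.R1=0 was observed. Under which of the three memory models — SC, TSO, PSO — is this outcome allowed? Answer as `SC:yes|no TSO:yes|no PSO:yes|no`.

outcome vector order: (thr0.R0,thr0.R1)
[SC] allowed = {<0 0>, <0 2>, <1 0>, <1 2>, <2 2>}
[TSO] allowed = {<0 0>, <0 2>, <1 0>, <1 2>, <2 2>}
[PSO] allowed = {<0 0>, <0 2>, <1 0>, <1 2>, <2 0>, <2 2>}
target <0 0> ∈ {SC,TSO,PSO}

SC:yes TSO:yes PSO:yes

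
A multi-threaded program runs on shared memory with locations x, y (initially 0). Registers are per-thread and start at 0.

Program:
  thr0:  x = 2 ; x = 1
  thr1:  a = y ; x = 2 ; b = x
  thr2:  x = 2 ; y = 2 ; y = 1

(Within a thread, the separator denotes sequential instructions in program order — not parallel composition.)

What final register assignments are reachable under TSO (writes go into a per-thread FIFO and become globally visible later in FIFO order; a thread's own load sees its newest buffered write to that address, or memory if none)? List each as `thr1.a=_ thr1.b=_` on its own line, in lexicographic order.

outcome vector order: (thr1.a,thr1.b)
|TSO outcomes| = 6

thr1.a=0 thr1.b=1
thr1.a=0 thr1.b=2
thr1.a=1 thr1.b=1
thr1.a=1 thr1.b=2
thr1.a=2 thr1.b=1
thr1.a=2 thr1.b=2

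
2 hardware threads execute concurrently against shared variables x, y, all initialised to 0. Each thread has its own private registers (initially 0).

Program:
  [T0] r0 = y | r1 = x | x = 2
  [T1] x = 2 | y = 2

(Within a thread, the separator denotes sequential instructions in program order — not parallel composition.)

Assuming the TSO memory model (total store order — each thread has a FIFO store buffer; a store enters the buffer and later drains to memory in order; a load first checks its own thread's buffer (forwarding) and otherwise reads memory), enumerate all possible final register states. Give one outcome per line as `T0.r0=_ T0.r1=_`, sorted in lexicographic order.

T0.r0=0 T0.r1=0
T0.r0=0 T0.r1=2
T0.r0=2 T0.r1=2

outcome vector order: (T0.r0,T0.r1)
|TSO outcomes| = 3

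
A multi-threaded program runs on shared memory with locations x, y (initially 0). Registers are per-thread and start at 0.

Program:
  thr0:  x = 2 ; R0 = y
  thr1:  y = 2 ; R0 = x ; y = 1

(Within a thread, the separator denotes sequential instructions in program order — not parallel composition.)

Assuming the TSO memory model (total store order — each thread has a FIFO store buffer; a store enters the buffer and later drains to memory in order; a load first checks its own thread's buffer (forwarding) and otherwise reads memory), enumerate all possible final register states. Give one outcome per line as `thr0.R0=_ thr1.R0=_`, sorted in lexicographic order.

thr0.R0=0 thr1.R0=0
thr0.R0=0 thr1.R0=2
thr0.R0=1 thr1.R0=0
thr0.R0=1 thr1.R0=2
thr0.R0=2 thr1.R0=0
thr0.R0=2 thr1.R0=2

outcome vector order: (thr0.R0,thr1.R0)
|TSO outcomes| = 6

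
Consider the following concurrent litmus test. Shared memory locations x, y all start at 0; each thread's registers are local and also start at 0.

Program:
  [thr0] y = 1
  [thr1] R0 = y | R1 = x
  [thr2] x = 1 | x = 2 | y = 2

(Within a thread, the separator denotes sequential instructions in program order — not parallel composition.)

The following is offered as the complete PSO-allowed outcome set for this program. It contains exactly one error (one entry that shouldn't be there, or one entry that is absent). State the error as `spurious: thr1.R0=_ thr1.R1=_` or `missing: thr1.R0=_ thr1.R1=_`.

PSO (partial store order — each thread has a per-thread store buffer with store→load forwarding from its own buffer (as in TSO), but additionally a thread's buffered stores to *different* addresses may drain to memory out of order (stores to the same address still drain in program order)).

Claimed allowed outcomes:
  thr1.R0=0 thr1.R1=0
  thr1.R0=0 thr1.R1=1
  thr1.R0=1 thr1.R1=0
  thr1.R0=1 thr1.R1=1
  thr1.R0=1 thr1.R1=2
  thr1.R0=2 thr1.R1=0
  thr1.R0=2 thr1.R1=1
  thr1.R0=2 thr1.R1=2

missing: thr1.R0=0 thr1.R1=2

outcome vector order: (thr1.R0,thr1.R1)
PSO: 9 outcomes — {(0,0), (0,1), (0,2), (1,0), (1,1), (1,2), (2,0), (2,1), (2,2)}
PSO∖claimed = {(0,2)}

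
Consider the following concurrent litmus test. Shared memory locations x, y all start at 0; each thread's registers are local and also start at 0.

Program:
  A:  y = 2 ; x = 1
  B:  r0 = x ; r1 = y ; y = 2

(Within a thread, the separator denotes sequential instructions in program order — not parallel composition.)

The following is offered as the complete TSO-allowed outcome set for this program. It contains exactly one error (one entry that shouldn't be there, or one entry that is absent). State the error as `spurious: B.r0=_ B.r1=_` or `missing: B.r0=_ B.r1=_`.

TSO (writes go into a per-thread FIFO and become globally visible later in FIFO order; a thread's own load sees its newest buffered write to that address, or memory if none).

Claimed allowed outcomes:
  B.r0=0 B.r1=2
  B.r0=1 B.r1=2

outcome vector order: (B.r0,B.r1)
TSO (3): 00, 02, 12
TSO∖claimed = {00}

missing: B.r0=0 B.r1=0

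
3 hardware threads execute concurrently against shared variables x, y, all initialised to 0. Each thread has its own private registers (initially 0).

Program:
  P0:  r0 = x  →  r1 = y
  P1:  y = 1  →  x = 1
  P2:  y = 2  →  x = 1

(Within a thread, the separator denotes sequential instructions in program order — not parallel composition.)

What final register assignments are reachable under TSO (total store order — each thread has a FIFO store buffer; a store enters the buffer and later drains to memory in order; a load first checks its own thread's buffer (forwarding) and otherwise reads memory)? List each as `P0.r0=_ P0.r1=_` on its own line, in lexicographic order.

P0.r0=0 P0.r1=0
P0.r0=0 P0.r1=1
P0.r0=0 P0.r1=2
P0.r0=1 P0.r1=1
P0.r0=1 P0.r1=2

outcome vector order: (P0.r0,P0.r1)
|TSO outcomes| = 5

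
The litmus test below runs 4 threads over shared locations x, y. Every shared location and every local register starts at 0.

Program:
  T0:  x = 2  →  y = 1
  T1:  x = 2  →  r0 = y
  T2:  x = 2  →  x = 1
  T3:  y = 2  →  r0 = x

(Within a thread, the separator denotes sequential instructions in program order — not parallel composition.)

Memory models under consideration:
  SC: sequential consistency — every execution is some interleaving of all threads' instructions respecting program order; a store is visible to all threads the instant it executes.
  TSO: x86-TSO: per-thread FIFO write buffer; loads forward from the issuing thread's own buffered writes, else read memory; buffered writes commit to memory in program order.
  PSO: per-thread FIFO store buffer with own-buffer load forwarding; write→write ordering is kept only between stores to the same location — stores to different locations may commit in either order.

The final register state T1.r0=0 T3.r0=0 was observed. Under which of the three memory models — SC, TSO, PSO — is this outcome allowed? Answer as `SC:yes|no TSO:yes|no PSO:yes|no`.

SC:no TSO:yes PSO:yes

outcome vector order: (T1.r0,T3.r0)
SC: 8 outcomes — {(0,1); (0,2); (1,0); (1,1); (1,2); (2,0); (2,1); (2,2)}
TSO: 9 outcomes — {(0,0); (0,1); (0,2); (1,0); (1,1); (1,2); (2,0); (2,1); (2,2)}
PSO: 9 outcomes — {(0,0); (0,1); (0,2); (1,0); (1,1); (1,2); (2,0); (2,1); (2,2)}
target (0,0) ∈ {TSO,PSO}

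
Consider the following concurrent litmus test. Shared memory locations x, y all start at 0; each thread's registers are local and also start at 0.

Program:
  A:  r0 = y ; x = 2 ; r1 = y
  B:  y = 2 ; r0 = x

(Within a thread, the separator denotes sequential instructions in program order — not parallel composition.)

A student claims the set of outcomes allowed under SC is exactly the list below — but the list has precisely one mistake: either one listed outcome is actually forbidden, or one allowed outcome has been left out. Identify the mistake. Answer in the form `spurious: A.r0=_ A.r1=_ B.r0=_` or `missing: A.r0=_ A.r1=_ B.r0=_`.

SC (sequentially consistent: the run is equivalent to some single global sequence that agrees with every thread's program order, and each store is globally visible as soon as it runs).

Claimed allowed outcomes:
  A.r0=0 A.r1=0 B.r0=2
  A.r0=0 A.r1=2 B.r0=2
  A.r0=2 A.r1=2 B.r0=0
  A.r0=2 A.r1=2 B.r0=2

missing: A.r0=0 A.r1=2 B.r0=0

outcome vector order: (A.r0,A.r1,B.r0)
[SC] allowed = {<0 0 2> <0 2 0> <0 2 2> <2 2 0> <2 2 2>}
SC∖claimed = {<0 2 0>}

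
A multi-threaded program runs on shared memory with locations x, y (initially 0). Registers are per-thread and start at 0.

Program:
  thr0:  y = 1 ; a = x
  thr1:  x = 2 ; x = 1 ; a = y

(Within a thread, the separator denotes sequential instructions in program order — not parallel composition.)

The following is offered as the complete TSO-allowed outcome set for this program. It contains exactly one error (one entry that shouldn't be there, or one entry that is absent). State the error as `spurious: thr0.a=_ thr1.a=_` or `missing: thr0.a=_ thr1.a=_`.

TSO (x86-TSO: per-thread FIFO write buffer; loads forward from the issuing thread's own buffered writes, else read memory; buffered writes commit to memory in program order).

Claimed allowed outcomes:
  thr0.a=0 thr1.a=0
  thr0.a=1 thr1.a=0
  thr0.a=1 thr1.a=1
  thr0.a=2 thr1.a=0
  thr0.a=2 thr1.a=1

missing: thr0.a=0 thr1.a=1

outcome vector order: (thr0.a,thr1.a)
under TSO → (0,0), (0,1), (1,0), (1,1), (2,0), (2,1)
TSO∖claimed = {(0,1)}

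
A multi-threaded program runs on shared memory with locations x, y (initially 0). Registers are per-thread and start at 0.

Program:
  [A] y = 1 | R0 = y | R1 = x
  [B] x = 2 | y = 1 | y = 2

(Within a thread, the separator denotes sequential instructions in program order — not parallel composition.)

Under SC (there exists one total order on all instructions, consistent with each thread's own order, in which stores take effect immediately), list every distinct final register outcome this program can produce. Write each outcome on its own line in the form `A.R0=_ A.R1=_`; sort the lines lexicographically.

A.R0=1 A.R1=0
A.R0=1 A.R1=2
A.R0=2 A.R1=2

outcome vector order: (A.R0,A.R1)
|SC outcomes| = 3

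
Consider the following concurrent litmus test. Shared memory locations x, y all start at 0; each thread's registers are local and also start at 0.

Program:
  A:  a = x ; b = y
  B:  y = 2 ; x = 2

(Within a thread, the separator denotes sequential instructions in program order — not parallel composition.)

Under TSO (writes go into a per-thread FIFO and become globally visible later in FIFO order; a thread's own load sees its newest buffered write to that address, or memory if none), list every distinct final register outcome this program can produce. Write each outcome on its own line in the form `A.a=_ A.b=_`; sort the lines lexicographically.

A.a=0 A.b=0
A.a=0 A.b=2
A.a=2 A.b=2

outcome vector order: (A.a,A.b)
|TSO outcomes| = 3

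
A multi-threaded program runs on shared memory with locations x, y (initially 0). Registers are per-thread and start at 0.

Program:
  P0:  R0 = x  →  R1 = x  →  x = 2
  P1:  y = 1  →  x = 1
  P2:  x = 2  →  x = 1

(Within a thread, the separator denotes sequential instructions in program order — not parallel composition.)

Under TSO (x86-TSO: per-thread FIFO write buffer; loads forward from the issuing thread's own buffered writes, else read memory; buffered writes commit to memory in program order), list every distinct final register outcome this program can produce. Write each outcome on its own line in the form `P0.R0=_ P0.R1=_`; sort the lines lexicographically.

P0.R0=0 P0.R1=0
P0.R0=0 P0.R1=1
P0.R0=0 P0.R1=2
P0.R0=1 P0.R1=1
P0.R0=1 P0.R1=2
P0.R0=2 P0.R1=1
P0.R0=2 P0.R1=2

outcome vector order: (P0.R0,P0.R1)
|TSO outcomes| = 7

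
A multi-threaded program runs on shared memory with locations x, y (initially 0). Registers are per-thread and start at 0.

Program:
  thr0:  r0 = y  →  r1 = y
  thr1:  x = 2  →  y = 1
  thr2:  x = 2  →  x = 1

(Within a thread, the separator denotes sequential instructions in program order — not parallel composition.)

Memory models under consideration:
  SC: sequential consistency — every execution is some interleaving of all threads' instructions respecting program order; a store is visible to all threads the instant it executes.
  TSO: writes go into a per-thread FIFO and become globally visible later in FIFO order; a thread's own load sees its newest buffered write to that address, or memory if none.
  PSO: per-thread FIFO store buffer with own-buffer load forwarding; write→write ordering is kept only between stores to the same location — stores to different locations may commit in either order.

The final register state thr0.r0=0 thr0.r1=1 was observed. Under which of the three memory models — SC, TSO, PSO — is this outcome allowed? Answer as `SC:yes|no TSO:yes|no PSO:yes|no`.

SC:yes TSO:yes PSO:yes

outcome vector order: (thr0.r0,thr0.r1)
under SC → 0/0, 0/1, 1/1
under TSO → 0/0, 0/1, 1/1
under PSO → 0/0, 0/1, 1/1
target 0/1 ∈ {SC,TSO,PSO}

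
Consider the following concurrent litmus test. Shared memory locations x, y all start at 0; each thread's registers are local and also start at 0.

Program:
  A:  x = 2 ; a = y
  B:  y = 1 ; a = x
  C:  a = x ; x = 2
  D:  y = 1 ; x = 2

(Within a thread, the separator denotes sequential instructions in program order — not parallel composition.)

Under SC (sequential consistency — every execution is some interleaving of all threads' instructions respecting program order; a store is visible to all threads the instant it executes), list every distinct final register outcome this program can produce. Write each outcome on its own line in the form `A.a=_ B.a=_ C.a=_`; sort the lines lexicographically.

outcome vector order: (A.a,B.a,C.a)
|SC outcomes| = 6

A.a=0 B.a=2 C.a=0
A.a=0 B.a=2 C.a=2
A.a=1 B.a=0 C.a=0
A.a=1 B.a=0 C.a=2
A.a=1 B.a=2 C.a=0
A.a=1 B.a=2 C.a=2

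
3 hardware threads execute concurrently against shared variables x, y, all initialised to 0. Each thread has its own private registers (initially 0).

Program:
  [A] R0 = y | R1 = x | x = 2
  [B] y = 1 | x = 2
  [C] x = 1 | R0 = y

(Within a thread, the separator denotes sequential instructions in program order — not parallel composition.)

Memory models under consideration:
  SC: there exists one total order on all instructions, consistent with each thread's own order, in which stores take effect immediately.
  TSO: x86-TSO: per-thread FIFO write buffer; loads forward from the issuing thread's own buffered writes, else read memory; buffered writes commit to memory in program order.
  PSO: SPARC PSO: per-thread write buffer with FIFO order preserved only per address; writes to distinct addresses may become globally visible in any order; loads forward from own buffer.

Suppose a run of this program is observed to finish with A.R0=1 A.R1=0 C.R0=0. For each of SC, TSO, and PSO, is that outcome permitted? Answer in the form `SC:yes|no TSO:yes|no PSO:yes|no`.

SC:no TSO:yes PSO:yes

outcome vector order: (A.R0,A.R1,C.R0)
[SC] allowed = {0/0/0, 0/0/1, 0/1/0, 0/1/1, 0/2/0, 0/2/1, 1/0/1, 1/1/0, 1/1/1, 1/2/0, 1/2/1}
[TSO] allowed = {0/0/0, 0/0/1, 0/1/0, 0/1/1, 0/2/0, 0/2/1, 1/0/0, 1/0/1, 1/1/0, 1/1/1, 1/2/0, 1/2/1}
[PSO] allowed = {0/0/0, 0/0/1, 0/1/0, 0/1/1, 0/2/0, 0/2/1, 1/0/0, 1/0/1, 1/1/0, 1/1/1, 1/2/0, 1/2/1}
target 1/0/0 ∈ {TSO,PSO}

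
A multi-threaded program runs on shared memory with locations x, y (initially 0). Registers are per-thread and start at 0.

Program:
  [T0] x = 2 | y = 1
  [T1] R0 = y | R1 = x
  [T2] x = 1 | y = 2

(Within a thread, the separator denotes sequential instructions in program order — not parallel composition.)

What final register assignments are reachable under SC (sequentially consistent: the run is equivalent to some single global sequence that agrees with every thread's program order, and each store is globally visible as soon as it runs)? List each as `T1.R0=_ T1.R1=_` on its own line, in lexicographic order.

T1.R0=0 T1.R1=0
T1.R0=0 T1.R1=1
T1.R0=0 T1.R1=2
T1.R0=1 T1.R1=1
T1.R0=1 T1.R1=2
T1.R0=2 T1.R1=1
T1.R0=2 T1.R1=2

outcome vector order: (T1.R0,T1.R1)
|SC outcomes| = 7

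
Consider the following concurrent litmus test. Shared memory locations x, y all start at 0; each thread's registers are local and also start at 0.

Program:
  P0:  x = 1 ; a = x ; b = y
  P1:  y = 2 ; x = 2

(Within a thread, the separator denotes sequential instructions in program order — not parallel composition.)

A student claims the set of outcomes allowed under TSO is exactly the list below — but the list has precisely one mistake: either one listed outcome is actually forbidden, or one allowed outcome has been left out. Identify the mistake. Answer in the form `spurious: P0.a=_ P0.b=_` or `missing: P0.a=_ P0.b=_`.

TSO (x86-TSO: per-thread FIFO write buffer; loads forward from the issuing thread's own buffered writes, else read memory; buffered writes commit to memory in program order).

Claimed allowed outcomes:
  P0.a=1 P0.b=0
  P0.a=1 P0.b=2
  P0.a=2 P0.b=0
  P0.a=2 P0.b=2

outcome vector order: (P0.a,P0.b)
TSO: 3 outcomes — {10 12 22}
claimed∖TSO = {20}

spurious: P0.a=2 P0.b=0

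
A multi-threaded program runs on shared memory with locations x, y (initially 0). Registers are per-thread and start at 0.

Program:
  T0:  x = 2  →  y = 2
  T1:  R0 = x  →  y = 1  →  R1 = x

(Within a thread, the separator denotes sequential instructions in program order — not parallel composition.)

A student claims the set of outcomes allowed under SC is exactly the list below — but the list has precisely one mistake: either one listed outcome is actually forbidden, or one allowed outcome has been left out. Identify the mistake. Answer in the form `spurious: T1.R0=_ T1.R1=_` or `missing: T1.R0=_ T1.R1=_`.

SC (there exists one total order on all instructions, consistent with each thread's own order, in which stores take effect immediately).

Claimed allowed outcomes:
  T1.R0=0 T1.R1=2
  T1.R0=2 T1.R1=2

outcome vector order: (T1.R0,T1.R1)
SC (3): <0 0>, <0 2>, <2 2>
SC∖claimed = {<0 0>}

missing: T1.R0=0 T1.R1=0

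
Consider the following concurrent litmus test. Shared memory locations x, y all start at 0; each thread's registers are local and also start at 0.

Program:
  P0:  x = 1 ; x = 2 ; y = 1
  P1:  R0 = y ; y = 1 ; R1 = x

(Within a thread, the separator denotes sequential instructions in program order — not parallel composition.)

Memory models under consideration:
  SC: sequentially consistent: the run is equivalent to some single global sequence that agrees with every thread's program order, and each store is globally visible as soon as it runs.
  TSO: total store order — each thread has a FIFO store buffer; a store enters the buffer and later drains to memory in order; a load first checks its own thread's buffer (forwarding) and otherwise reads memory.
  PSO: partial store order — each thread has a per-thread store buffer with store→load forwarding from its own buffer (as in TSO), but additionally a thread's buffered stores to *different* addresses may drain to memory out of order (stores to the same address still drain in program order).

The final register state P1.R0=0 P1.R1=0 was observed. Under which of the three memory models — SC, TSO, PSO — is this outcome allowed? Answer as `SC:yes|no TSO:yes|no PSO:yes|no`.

SC:yes TSO:yes PSO:yes

outcome vector order: (P1.R0,P1.R1)
SC: 4 outcomes — {0/0 0/1 0/2 1/2}
TSO: 4 outcomes — {0/0 0/1 0/2 1/2}
PSO: 6 outcomes — {0/0 0/1 0/2 1/0 1/1 1/2}
target 0/0 ∈ {SC,TSO,PSO}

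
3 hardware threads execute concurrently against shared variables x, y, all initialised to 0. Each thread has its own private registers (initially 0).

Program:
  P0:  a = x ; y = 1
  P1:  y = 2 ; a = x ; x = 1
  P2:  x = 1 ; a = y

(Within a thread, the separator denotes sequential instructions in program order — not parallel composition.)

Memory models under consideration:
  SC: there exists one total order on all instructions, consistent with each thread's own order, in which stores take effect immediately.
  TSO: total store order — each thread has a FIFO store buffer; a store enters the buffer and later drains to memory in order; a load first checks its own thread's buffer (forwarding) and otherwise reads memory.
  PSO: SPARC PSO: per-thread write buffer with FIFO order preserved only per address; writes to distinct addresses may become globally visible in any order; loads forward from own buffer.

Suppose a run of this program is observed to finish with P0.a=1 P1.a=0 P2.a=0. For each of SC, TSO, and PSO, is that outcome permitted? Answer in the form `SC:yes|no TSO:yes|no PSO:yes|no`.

outcome vector order: (P0.a,P1.a,P2.a)
[SC] allowed = {(0,0,1) (0,0,2) (0,1,0) (0,1,1) (0,1,2) (1,0,1) (1,0,2) (1,1,0) (1,1,1) (1,1,2)}
[TSO] allowed = {(0,0,0) (0,0,1) (0,0,2) (0,1,0) (0,1,1) (0,1,2) (1,0,0) (1,0,1) (1,0,2) (1,1,0) (1,1,1) (1,1,2)}
[PSO] allowed = {(0,0,0) (0,0,1) (0,0,2) (0,1,0) (0,1,1) (0,1,2) (1,0,0) (1,0,1) (1,0,2) (1,1,0) (1,1,1) (1,1,2)}
target (1,0,0) ∈ {TSO,PSO}

SC:no TSO:yes PSO:yes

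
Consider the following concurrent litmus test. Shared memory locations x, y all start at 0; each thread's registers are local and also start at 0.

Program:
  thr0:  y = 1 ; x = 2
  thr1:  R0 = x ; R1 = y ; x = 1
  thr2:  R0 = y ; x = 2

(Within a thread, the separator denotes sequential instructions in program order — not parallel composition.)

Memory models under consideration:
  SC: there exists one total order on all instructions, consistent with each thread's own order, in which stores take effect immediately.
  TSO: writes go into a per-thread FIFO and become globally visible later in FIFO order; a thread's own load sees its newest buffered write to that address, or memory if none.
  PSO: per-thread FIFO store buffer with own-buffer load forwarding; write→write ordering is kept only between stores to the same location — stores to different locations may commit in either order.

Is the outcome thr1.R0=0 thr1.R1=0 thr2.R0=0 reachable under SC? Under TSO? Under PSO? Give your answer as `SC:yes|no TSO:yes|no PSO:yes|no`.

outcome vector order: (thr1.R0,thr1.R1,thr2.R0)
SC: 7 outcomes — {0/0/0, 0/0/1, 0/1/0, 0/1/1, 2/0/0, 2/1/0, 2/1/1}
TSO: 7 outcomes — {0/0/0, 0/0/1, 0/1/0, 0/1/1, 2/0/0, 2/1/0, 2/1/1}
PSO: 8 outcomes — {0/0/0, 0/0/1, 0/1/0, 0/1/1, 2/0/0, 2/0/1, 2/1/0, 2/1/1}
target 0/0/0 ∈ {SC,TSO,PSO}

SC:yes TSO:yes PSO:yes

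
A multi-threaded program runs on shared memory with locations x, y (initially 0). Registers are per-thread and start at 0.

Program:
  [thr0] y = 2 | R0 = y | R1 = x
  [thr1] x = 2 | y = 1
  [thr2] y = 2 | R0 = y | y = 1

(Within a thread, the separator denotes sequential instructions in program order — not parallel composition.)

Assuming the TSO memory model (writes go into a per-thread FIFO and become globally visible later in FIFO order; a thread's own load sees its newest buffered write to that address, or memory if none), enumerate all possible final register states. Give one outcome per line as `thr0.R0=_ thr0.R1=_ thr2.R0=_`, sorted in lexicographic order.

outcome vector order: (thr0.R0,thr0.R1,thr2.R0)
|TSO outcomes| = 7

thr0.R0=1 thr0.R1=0 thr2.R0=2
thr0.R0=1 thr0.R1=2 thr2.R0=1
thr0.R0=1 thr0.R1=2 thr2.R0=2
thr0.R0=2 thr0.R1=0 thr2.R0=1
thr0.R0=2 thr0.R1=0 thr2.R0=2
thr0.R0=2 thr0.R1=2 thr2.R0=1
thr0.R0=2 thr0.R1=2 thr2.R0=2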